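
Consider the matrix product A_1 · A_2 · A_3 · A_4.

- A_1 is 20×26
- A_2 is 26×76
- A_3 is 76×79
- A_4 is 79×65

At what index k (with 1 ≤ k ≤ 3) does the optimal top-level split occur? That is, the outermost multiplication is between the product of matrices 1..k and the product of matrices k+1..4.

3

Adjacent pairs: A_1A_2 = 20·26·76 = 39520; A_2A_3 = 26·76·79 = 156104; A_3A_4 = 76·79·65 = 390260.
Length 3: A_1..A_3: k=1: 0+156104+20·26·79=197184; k=2: 39520+0+20·76·79=159600 → min 159600 | A_2..A_4: k=2: 0+390260+26·76·65=518700; k=3: 156104+0+26·79·65=289614 → min 289614.
Top-level splits: k=1: (A_1..A_1)·(A_2..A_4) → 0+289614+20·26·65 = 323414; k=2: (A_1..A_2)·(A_3..A_4) → 39520+390260+20·76·65 = 528580; k=3: (A_1..A_3)·(A_4..A_4) → 159600+0+20·79·65 = 262300.
Best split is after A_3, i.e. k = 3.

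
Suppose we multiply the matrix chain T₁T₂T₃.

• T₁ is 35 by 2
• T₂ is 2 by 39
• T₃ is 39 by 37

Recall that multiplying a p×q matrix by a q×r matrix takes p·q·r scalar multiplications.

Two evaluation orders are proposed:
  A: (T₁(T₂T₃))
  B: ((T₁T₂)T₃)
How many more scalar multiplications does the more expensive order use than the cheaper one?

47759

Order A = (T₁(T₂T₃)): (T₂T₃): 2×39 by 39×37 → 2×37, cost 2·39·37 = 2886; (T₁(T₂T₃)): 35×2 by 2×37 → 35×37, cost 35·2·37 = 2590; cumulative 5476. Total 5476.
Order B = ((T₁T₂)T₃): (T₁T₂): 35×2 by 2×39 → 35×39, cost 35·2·39 = 2730; ((T₁T₂)T₃): 35×39 by 39×37 → 35×37, cost 35·39·37 = 50505; cumulative 53235. Total 53235.
Difference: |5476 − 53235| = 47759.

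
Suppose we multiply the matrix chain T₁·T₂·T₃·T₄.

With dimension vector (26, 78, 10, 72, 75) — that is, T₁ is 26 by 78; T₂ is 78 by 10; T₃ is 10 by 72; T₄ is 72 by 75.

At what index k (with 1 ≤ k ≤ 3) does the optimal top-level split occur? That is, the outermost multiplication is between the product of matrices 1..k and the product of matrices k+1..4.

2

Adjacent pairs: T₁T₂ = 26·78·10 = 20280; T₂T₃ = 78·10·72 = 56160; T₃T₄ = 10·72·75 = 54000.
Length 3: T₁..T₃: k=1: 0+56160+26·78·72=202176; k=2: 20280+0+26·10·72=39000 → min 39000 | T₂..T₄: k=2: 0+54000+78·10·75=112500; k=3: 56160+0+78·72·75=477360 → min 112500.
Top-level splits: k=1: (T₁..T₁)·(T₂..T₄) → 0+112500+26·78·75 = 264600; k=2: (T₁..T₂)·(T₃..T₄) → 20280+54000+26·10·75 = 93780; k=3: (T₁..T₃)·(T₄..T₄) → 39000+0+26·72·75 = 179400.
Best split is after T₂, i.e. k = 2.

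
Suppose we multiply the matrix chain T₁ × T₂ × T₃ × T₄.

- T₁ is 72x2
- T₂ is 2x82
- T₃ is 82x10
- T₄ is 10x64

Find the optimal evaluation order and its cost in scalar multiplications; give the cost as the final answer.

12136

Adjacent pairs: T₁T₂ = 72·2·82 = 11808; T₂T₃ = 2·82·10 = 1640; T₃T₄ = 82·10·64 = 52480.
Length 3: T₁..T₃: k=1: 0+1640+72·2·10=3080; k=2: 11808+0+72·82·10=70848 → min 3080 | T₂..T₄: k=2: 0+52480+2·82·64=62976; k=3: 1640+0+2·10·64=2920 → min 2920.
Length 4: T₁..T₄: k=1: 0+2920+72·2·64=12136; k=2: 11808+52480+72·82·64=442144; k=3: 3080+0+72·10·64=49160 → min 12136.
Optimal parenthesization: (T₁ × ((T₂ × T₃) × T₄)) with cost 12136.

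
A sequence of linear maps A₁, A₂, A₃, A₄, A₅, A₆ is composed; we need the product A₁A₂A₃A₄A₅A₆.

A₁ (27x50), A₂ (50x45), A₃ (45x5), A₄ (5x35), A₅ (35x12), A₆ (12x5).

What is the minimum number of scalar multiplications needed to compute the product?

21075

Adjacent pairs: A₁A₂ = 27·50·45 = 60750; A₂A₃ = 50·45·5 = 11250; A₃A₄ = 45·5·35 = 7875; A₄A₅ = 5·35·12 = 2100; A₅A₆ = 35·12·5 = 2100.
Length 3: A₁..A₃: k=1: 0+11250+27·50·5=18000; k=2: 60750+0+27·45·5=66825 → min 18000 | A₂..A₄: k=2: 0+7875+50·45·35=86625; k=3: 11250+0+50·5·35=20000 → min 20000 | A₃..A₅: k=3: 0+2100+45·5·12=4800; k=4: 7875+0+45·35·12=26775 → min 4800 | A₄..A₆: k=4: 0+2100+5·35·5=2975; k=5: 2100+0+5·12·5=2400 → min 2400.
Length 4: A₁..A₄: k=1: 0+20000+27·50·35=67250; k=2: 60750+7875+27·45·35=111150; k=3: 18000+0+27·5·35=22725 → min 22725 | A₂..A₅: k=2: 0+4800+50·45·12=31800; k=3: 11250+2100+50·5·12=16350; k=4: 20000+0+50·35·12=41000 → min 16350 | A₃..A₆: k=3: 0+2400+45·5·5=3525; k=4: 7875+2100+45·35·5=17850; k=5: 4800+0+45·12·5=7500 → min 3525.
Length 5: A₁..A₅: k=1: 0+16350+27·50·12=32550; k=2: 60750+4800+27·45·12=80130; k=3: 18000+2100+27·5·12=21720; k=4: 22725+0+27·35·12=34065 → min 21720 | A₂..A₆: k=2: 0+3525+50·45·5=14775; k=3: 11250+2400+50·5·5=14900; k=4: 20000+2100+50·35·5=30850; k=5: 16350+0+50·12·5=19350 → min 14775.
Length 6: A₁..A₆: k=1: 0+14775+27·50·5=21525; k=2: 60750+3525+27·45·5=70350; k=3: 18000+2400+27·5·5=21075; k=4: 22725+2100+27·35·5=29550; k=5: 21720+0+27·12·5=23340 → min 21075.
Optimal order: ((A₁(A₂A₃))((A₄A₅)A₆)) with cost 21075.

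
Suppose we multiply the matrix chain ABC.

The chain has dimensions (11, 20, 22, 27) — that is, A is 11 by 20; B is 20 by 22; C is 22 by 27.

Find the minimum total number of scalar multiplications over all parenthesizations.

11374

Order (A(BC)): (BC): 20×22 by 22×27 → 20×27, cost 20·22·27 = 11880; (A(BC)): 11×20 by 20×27 → 11×27, cost 11·20·27 = 5940; cumulative 17820. Total 17820.
Order ((AB)C): (AB): 11×20 by 20×22 → 11×22, cost 11·20·22 = 4840; ((AB)C): 11×22 by 22×27 → 11×27, cost 11·22·27 = 6534; cumulative 11374. Total 11374.
Minimum: 11374.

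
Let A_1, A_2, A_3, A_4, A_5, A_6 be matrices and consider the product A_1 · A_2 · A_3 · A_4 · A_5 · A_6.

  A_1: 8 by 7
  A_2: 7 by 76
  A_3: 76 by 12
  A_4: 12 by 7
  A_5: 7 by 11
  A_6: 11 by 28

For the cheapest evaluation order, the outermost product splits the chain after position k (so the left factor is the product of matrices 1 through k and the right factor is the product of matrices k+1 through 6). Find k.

5

Adjacent pairs: A_1A_2 = 8·7·76 = 4256; A_2A_3 = 7·76·12 = 6384; A_3A_4 = 76·12·7 = 6384; A_4A_5 = 12·7·11 = 924; A_5A_6 = 7·11·28 = 2156.
Length 3: A_1..A_3: k=1: 0+6384+8·7·12=7056; k=2: 4256+0+8·76·12=11552 → min 7056 | A_2..A_4: k=2: 0+6384+7·76·7=10108; k=3: 6384+0+7·12·7=6972 → min 6972 | A_3..A_5: k=3: 0+924+76·12·11=10956; k=4: 6384+0+76·7·11=12236 → min 10956 | A_4..A_6: k=4: 0+2156+12·7·28=4508; k=5: 924+0+12·11·28=4620 → min 4508.
Length 4: A_1..A_4: k=1: 0+6972+8·7·7=7364; k=2: 4256+6384+8·76·7=14896; k=3: 7056+0+8·12·7=7728 → min 7364 | A_2..A_5: k=2: 0+10956+7·76·11=16808; k=3: 6384+924+7·12·11=8232; k=4: 6972+0+7·7·11=7511 → min 7511 | A_3..A_6: k=3: 0+4508+76·12·28=30044; k=4: 6384+2156+76·7·28=23436; k=5: 10956+0+76·11·28=34364 → min 23436.
Length 5: A_1..A_5: k=1: 0+7511+8·7·11=8127; k=2: 4256+10956+8·76·11=21900; k=3: 7056+924+8·12·11=9036; k=4: 7364+0+8·7·11=7980 → min 7980 | A_2..A_6: k=2: 0+23436+7·76·28=38332; k=3: 6384+4508+7·12·28=13244; k=4: 6972+2156+7·7·28=10500; k=5: 7511+0+7·11·28=9667 → min 9667.
Top-level splits: k=1: (A_1..A_1)·(A_2..A_6) → 0+9667+8·7·28 = 11235; k=2: (A_1..A_2)·(A_3..A_6) → 4256+23436+8·76·28 = 44716; k=3: (A_1..A_3)·(A_4..A_6) → 7056+4508+8·12·28 = 14252; k=4: (A_1..A_4)·(A_5..A_6) → 7364+2156+8·7·28 = 11088; k=5: (A_1..A_5)·(A_6..A_6) → 7980+0+8·11·28 = 10444.
Best split is after A_5, i.e. k = 5.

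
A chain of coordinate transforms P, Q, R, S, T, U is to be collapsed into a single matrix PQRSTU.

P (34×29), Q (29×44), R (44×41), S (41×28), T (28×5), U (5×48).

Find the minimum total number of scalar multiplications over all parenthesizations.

34230

Adjacent pairs: PQ = 34·29·44 = 43384; QR = 29·44·41 = 52316; RS = 44·41·28 = 50512; ST = 41·28·5 = 5740; TU = 28·5·48 = 6720.
Length 3: P..R: k=1: 0+52316+34·29·41=92742; k=2: 43384+0+34·44·41=104720 → min 92742 | Q..S: k=2: 0+50512+29·44·28=86240; k=3: 52316+0+29·41·28=85608 → min 85608 | R..T: k=3: 0+5740+44·41·5=14760; k=4: 50512+0+44·28·5=56672 → min 14760 | S..U: k=4: 0+6720+41·28·48=61824; k=5: 5740+0+41·5·48=15580 → min 15580.
Length 4: P..S: k=1: 0+85608+34·29·28=113216; k=2: 43384+50512+34·44·28=135784; k=3: 92742+0+34·41·28=131774 → min 113216 | Q..T: k=2: 0+14760+29·44·5=21140; k=3: 52316+5740+29·41·5=64001; k=4: 85608+0+29·28·5=89668 → min 21140 | R..U: k=3: 0+15580+44·41·48=102172; k=4: 50512+6720+44·28·48=116368; k=5: 14760+0+44·5·48=25320 → min 25320.
Length 5: P..T: k=1: 0+21140+34·29·5=26070; k=2: 43384+14760+34·44·5=65624; k=3: 92742+5740+34·41·5=105452; k=4: 113216+0+34·28·5=117976 → min 26070 | Q..U: k=2: 0+25320+29·44·48=86568; k=3: 52316+15580+29·41·48=124968; k=4: 85608+6720+29·28·48=131304; k=5: 21140+0+29·5·48=28100 → min 28100.
Length 6: P..U: k=1: 0+28100+34·29·48=75428; k=2: 43384+25320+34·44·48=140512; k=3: 92742+15580+34·41·48=175234; k=4: 113216+6720+34·28·48=165632; k=5: 26070+0+34·5·48=34230 → min 34230.
Optimal order: ((P(Q(R(ST))))U) with cost 34230.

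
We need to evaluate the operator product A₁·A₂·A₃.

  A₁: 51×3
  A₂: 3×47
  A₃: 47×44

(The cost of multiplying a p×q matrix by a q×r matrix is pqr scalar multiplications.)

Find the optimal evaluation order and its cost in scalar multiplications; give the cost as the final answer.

12936

(A₁·(A₂·A₃)): cost 12936.
((A₁·A₂)·A₃): cost 112659.
Optimal: (A₁·(A₂·A₃)) with cost 12936.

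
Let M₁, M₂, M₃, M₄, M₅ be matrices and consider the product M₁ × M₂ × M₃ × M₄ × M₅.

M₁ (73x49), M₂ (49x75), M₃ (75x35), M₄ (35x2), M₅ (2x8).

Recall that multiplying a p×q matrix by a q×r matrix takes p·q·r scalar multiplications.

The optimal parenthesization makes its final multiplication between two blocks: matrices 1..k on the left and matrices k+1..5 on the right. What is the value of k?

Adjacent pairs: M₁M₂ = 73·49·75 = 268275; M₂M₃ = 49·75·35 = 128625; M₃M₄ = 75·35·2 = 5250; M₄M₅ = 35·2·8 = 560.
Length 3: M₁..M₃: k=1: 0+128625+73·49·35=253820; k=2: 268275+0+73·75·35=459900 → min 253820 | M₂..M₄: k=2: 0+5250+49·75·2=12600; k=3: 128625+0+49·35·2=132055 → min 12600 | M₃..M₅: k=3: 0+560+75·35·8=21560; k=4: 5250+0+75·2·8=6450 → min 6450.
Length 4: M₁..M₄: k=1: 0+12600+73·49·2=19754; k=2: 268275+5250+73·75·2=284475; k=3: 253820+0+73·35·2=258930 → min 19754 | M₂..M₅: k=2: 0+6450+49·75·8=35850; k=3: 128625+560+49·35·8=142905; k=4: 12600+0+49·2·8=13384 → min 13384.
Top-level splits: k=1: (M₁..M₁)·(M₂..M₅) → 0+13384+73·49·8 = 42000; k=2: (M₁..M₂)·(M₃..M₅) → 268275+6450+73·75·8 = 318525; k=3: (M₁..M₃)·(M₄..M₅) → 253820+560+73·35·8 = 274820; k=4: (M₁..M₄)·(M₅..M₅) → 19754+0+73·2·8 = 20922.
Best split is after M₄, i.e. k = 4.

4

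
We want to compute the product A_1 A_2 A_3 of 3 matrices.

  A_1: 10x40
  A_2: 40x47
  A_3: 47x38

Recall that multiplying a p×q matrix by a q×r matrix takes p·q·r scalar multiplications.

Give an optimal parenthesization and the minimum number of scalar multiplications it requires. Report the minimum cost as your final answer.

36660

(A_1 (A_2 A_3)): cost 86640.
((A_1 A_2) A_3): cost 36660.
Optimal: ((A_1 A_2) A_3) with cost 36660.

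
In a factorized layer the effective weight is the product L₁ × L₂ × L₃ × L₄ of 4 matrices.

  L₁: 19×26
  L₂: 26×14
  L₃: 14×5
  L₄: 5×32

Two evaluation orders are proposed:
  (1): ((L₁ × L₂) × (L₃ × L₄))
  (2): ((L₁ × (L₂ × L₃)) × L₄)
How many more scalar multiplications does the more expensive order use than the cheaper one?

Order (1) = ((L₁ × L₂) × (L₃ × L₄)): (L₁ × L₂): 19×26 by 26×14 → 19×14, cost 19·26·14 = 6916; (L₃ × L₄): 14×5 by 5×32 → 14×32, cost 14·5·32 = 2240; ((L₁ × L₂) × (L₃ × L₄)): 19×14 by 14×32 → 19×32, cost 19·14·32 = 8512; cumulative 17668. Total 17668.
Order (2) = ((L₁ × (L₂ × L₃)) × L₄): (L₂ × L₃): 26×14 by 14×5 → 26×5, cost 26·14·5 = 1820; (L₁ × (L₂ × L₃)): 19×26 by 26×5 → 19×5, cost 19·26·5 = 2470; cumulative 4290; ((L₁ × (L₂ × L₃)) × L₄): 19×5 by 5×32 → 19×32, cost 19·5·32 = 3040; cumulative 7330. Total 7330.
Difference: |17668 − 7330| = 10338.

10338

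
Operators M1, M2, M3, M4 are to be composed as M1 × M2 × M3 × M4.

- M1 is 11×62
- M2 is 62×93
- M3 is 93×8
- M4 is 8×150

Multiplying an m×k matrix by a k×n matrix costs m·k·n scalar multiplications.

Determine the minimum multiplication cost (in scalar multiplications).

64784

Adjacent pairs: M1M2 = 11·62·93 = 63426; M2M3 = 62·93·8 = 46128; M3M4 = 93·8·150 = 111600.
Length 3: M1..M3: k=1: 0+46128+11·62·8=51584; k=2: 63426+0+11·93·8=71610 → min 51584 | M2..M4: k=2: 0+111600+62·93·150=976500; k=3: 46128+0+62·8·150=120528 → min 120528.
Length 4: M1..M4: k=1: 0+120528+11·62·150=222828; k=2: 63426+111600+11·93·150=328476; k=3: 51584+0+11·8·150=64784 → min 64784.
Optimal order: ((M1 × (M2 × M3)) × M4) with cost 64784.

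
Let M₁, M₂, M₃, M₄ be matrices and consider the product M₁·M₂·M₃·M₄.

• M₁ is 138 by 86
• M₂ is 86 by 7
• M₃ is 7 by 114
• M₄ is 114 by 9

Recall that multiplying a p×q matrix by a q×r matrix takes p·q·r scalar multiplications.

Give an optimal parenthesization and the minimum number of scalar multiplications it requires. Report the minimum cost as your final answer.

Adjacent pairs: M₁M₂ = 138·86·7 = 83076; M₂M₃ = 86·7·114 = 68628; M₃M₄ = 7·114·9 = 7182.
Length 3: M₁..M₃: k=1: 0+68628+138·86·114=1421580; k=2: 83076+0+138·7·114=193200 → min 193200 | M₂..M₄: k=2: 0+7182+86·7·9=12600; k=3: 68628+0+86·114·9=156864 → min 12600.
Length 4: M₁..M₄: k=1: 0+12600+138·86·9=119412; k=2: 83076+7182+138·7·9=98952; k=3: 193200+0+138·114·9=334788 → min 98952.
Optimal parenthesization: ((M₁·M₂)·(M₃·M₄)) with cost 98952.

98952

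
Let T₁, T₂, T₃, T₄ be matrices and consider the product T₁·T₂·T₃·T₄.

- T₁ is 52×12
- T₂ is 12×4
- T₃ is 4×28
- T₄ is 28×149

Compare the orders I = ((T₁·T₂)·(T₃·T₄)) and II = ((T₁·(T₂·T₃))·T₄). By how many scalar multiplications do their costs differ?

185584

Order I = ((T₁·T₂)·(T₃·T₄)): (T₁·T₂): 52×12 by 12×4 → 52×4, cost 52·12·4 = 2496; (T₃·T₄): 4×28 by 28×149 → 4×149, cost 4·28·149 = 16688; ((T₁·T₂)·(T₃·T₄)): 52×4 by 4×149 → 52×149, cost 52·4·149 = 30992; cumulative 50176. Total 50176.
Order II = ((T₁·(T₂·T₃))·T₄): (T₂·T₃): 12×4 by 4×28 → 12×28, cost 12·4·28 = 1344; (T₁·(T₂·T₃)): 52×12 by 12×28 → 52×28, cost 52·12·28 = 17472; cumulative 18816; ((T₁·(T₂·T₃))·T₄): 52×28 by 28×149 → 52×149, cost 52·28·149 = 216944; cumulative 235760. Total 235760.
Difference: |50176 − 235760| = 185584.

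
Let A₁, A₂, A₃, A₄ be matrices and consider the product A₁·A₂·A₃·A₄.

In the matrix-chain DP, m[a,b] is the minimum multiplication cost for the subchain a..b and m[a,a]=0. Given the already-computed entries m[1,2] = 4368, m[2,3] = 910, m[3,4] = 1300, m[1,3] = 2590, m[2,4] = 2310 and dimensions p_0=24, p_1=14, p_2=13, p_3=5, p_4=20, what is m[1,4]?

m[1,4] = min over k∈[1,3] of m[1,k]+m[k+1,4]+p_{0}·p_k·p_{4}.
k=1: 0 + 2310 + 24·14·20 = 9030; k=2: 4368 + 1300 + 24·13·20 = 11908; k=3: 2590 + 0 + 24·5·20 = 4990.
Minimum: 4990 at k=3.

4990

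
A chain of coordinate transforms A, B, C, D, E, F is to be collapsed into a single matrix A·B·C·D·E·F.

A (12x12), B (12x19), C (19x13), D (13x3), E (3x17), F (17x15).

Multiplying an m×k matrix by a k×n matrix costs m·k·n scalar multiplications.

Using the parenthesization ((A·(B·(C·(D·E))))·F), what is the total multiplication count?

(D·E): 13×3 by 3×17 → 13×17, cost 13·3·17 = 663
(C·(D·E)): 19×13 by 13×17 → 19×17, cost 19·13·17 = 4199; cumulative 4862
(B·(C·(D·E))): 12×19 by 19×17 → 12×17, cost 12·19·17 = 3876; cumulative 8738
(A·(B·(C·(D·E)))): 12×12 by 12×17 → 12×17, cost 12·12·17 = 2448; cumulative 11186
((A·(B·(C·(D·E))))·F): 12×17 by 17×15 → 12×15, cost 12·17·15 = 3060; cumulative 14246
Total: 14246 scalar multiplications.

14246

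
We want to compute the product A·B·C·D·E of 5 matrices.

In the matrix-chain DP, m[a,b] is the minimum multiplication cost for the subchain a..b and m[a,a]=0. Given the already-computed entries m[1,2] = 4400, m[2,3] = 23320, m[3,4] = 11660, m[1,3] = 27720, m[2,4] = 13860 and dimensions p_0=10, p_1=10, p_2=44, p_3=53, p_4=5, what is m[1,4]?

m[1,4] = min over k∈[1,3] of m[1,k]+m[k+1,4]+p_{0}·p_k·p_{4}.
k=1: 0 + 13860 + 10·10·5 = 14360; k=2: 4400 + 11660 + 10·44·5 = 18260; k=3: 27720 + 0 + 10·53·5 = 30370.
Minimum: 14360 at k=1.

14360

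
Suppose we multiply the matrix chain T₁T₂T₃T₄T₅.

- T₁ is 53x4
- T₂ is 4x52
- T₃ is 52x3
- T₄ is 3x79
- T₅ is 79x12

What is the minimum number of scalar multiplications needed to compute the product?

Adjacent pairs: T₁T₂ = 53·4·52 = 11024; T₂T₃ = 4·52·3 = 624; T₃T₄ = 52·3·79 = 12324; T₄T₅ = 3·79·12 = 2844.
Length 3: T₁..T₃: k=1: 0+624+53·4·3=1260; k=2: 11024+0+53·52·3=19292 → min 1260 | T₂..T₄: k=2: 0+12324+4·52·79=28756; k=3: 624+0+4·3·79=1572 → min 1572 | T₃..T₅: k=3: 0+2844+52·3·12=4716; k=4: 12324+0+52·79·12=61620 → min 4716.
Length 4: T₁..T₄: k=1: 0+1572+53·4·79=18320; k=2: 11024+12324+53·52·79=241072; k=3: 1260+0+53·3·79=13821 → min 13821 | T₂..T₅: k=2: 0+4716+4·52·12=7212; k=3: 624+2844+4·3·12=3612; k=4: 1572+0+4·79·12=5364 → min 3612.
Length 5: T₁..T₅: k=1: 0+3612+53·4·12=6156; k=2: 11024+4716+53·52·12=48812; k=3: 1260+2844+53·3·12=6012; k=4: 13821+0+53·79·12=64065 → min 6012.
Optimal order: ((T₁(T₂T₃))(T₄T₅)) with cost 6012.

6012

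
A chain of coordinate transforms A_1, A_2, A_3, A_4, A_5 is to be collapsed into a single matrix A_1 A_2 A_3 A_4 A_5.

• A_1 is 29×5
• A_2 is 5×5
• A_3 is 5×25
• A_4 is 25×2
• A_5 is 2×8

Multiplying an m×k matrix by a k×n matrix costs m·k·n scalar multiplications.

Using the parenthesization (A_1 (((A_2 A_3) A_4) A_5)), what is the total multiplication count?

(A_2 A_3): 5×5 by 5×25 → 5×25, cost 5·5·25 = 625
((A_2 A_3) A_4): 5×25 by 25×2 → 5×2, cost 5·25·2 = 250; cumulative 875
(((A_2 A_3) A_4) A_5): 5×2 by 2×8 → 5×8, cost 5·2·8 = 80; cumulative 955
(A_1 (((A_2 A_3) A_4) A_5)): 29×5 by 5×8 → 29×8, cost 29·5·8 = 1160; cumulative 2115
Total: 2115 scalar multiplications.

2115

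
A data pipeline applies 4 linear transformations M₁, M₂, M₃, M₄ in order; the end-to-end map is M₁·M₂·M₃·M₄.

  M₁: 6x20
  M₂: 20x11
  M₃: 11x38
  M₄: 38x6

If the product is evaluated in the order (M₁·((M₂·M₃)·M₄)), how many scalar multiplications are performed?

13640

(M₂·M₃): 20×11 by 11×38 → 20×38, cost 20·11·38 = 8360
((M₂·M₃)·M₄): 20×38 by 38×6 → 20×6, cost 20·38·6 = 4560; cumulative 12920
(M₁·((M₂·M₃)·M₄)): 6×20 by 20×6 → 6×6, cost 6·20·6 = 720; cumulative 13640
Total: 13640 scalar multiplications.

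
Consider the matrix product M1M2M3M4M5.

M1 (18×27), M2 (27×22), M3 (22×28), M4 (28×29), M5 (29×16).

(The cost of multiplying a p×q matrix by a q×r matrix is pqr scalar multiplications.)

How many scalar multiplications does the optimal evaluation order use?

39876

Adjacent pairs: M1M2 = 18·27·22 = 10692; M2M3 = 27·22·28 = 16632; M3M4 = 22·28·29 = 17864; M4M5 = 28·29·16 = 12992.
Length 3: M1..M3: k=1: 0+16632+18·27·28=30240; k=2: 10692+0+18·22·28=21780 → min 21780 | M2..M4: k=2: 0+17864+27·22·29=35090; k=3: 16632+0+27·28·29=38556 → min 35090 | M3..M5: k=3: 0+12992+22·28·16=22848; k=4: 17864+0+22·29·16=28072 → min 22848.
Length 4: M1..M4: k=1: 0+35090+18·27·29=49184; k=2: 10692+17864+18·22·29=40040; k=3: 21780+0+18·28·29=36396 → min 36396 | M2..M5: k=2: 0+22848+27·22·16=32352; k=3: 16632+12992+27·28·16=41720; k=4: 35090+0+27·29·16=47618 → min 32352.
Length 5: M1..M5: k=1: 0+32352+18·27·16=40128; k=2: 10692+22848+18·22·16=39876; k=3: 21780+12992+18·28·16=42836; k=4: 36396+0+18·29·16=44748 → min 39876.
Optimal order: ((M1M2)(M3(M4M5))) with cost 39876.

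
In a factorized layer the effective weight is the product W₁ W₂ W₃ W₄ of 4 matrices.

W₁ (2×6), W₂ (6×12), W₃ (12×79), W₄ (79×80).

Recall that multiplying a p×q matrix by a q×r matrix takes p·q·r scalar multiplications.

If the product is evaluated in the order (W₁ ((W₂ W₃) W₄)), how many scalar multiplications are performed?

44568

(W₂ W₃): 6×12 by 12×79 → 6×79, cost 6·12·79 = 5688
((W₂ W₃) W₄): 6×79 by 79×80 → 6×80, cost 6·79·80 = 37920; cumulative 43608
(W₁ ((W₂ W₃) W₄)): 2×6 by 6×80 → 2×80, cost 2·6·80 = 960; cumulative 44568
Total: 44568 scalar multiplications.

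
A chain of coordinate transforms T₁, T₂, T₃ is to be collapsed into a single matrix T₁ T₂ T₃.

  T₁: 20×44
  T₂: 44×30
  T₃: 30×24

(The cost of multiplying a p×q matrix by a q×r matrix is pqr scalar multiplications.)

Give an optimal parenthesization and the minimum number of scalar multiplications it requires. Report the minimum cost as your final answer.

(T₁ (T₂ T₃)): cost 52800.
((T₁ T₂) T₃): cost 40800.
Optimal: ((T₁ T₂) T₃) with cost 40800.

40800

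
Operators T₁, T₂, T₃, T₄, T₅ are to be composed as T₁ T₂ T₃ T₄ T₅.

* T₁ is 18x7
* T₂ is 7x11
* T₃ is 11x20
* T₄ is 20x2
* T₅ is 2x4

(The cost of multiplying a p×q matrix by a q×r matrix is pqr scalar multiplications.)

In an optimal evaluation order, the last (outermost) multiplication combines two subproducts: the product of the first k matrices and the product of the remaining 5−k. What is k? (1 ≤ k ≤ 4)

4

Adjacent pairs: T₁T₂ = 18·7·11 = 1386; T₂T₃ = 7·11·20 = 1540; T₃T₄ = 11·20·2 = 440; T₄T₅ = 20·2·4 = 160.
Length 3: T₁..T₃: k=1: 0+1540+18·7·20=4060; k=2: 1386+0+18·11·20=5346 → min 4060 | T₂..T₄: k=2: 0+440+7·11·2=594; k=3: 1540+0+7·20·2=1820 → min 594 | T₃..T₅: k=3: 0+160+11·20·4=1040; k=4: 440+0+11·2·4=528 → min 528.
Length 4: T₁..T₄: k=1: 0+594+18·7·2=846; k=2: 1386+440+18·11·2=2222; k=3: 4060+0+18·20·2=4780 → min 846 | T₂..T₅: k=2: 0+528+7·11·4=836; k=3: 1540+160+7·20·4=2260; k=4: 594+0+7·2·4=650 → min 650.
Top-level splits: k=1: (T₁..T₁)·(T₂..T₅) → 0+650+18·7·4 = 1154; k=2: (T₁..T₂)·(T₃..T₅) → 1386+528+18·11·4 = 2706; k=3: (T₁..T₃)·(T₄..T₅) → 4060+160+18·20·4 = 5660; k=4: (T₁..T₄)·(T₅..T₅) → 846+0+18·2·4 = 990.
Best split is after T₄, i.e. k = 4.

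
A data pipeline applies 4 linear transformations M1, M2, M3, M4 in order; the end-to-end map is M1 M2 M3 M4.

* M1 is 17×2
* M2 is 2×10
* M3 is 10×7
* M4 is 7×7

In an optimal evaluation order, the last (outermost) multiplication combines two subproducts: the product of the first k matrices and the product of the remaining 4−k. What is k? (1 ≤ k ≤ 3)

Adjacent pairs: M1M2 = 17·2·10 = 340; M2M3 = 2·10·7 = 140; M3M4 = 10·7·7 = 490.
Length 3: M1..M3: k=1: 0+140+17·2·7=378; k=2: 340+0+17·10·7=1530 → min 378 | M2..M4: k=2: 0+490+2·10·7=630; k=3: 140+0+2·7·7=238 → min 238.
Top-level splits: k=1: (M1..M1)·(M2..M4) → 0+238+17·2·7 = 476; k=2: (M1..M2)·(M3..M4) → 340+490+17·10·7 = 2020; k=3: (M1..M3)·(M4..M4) → 378+0+17·7·7 = 1211.
Best split is after M1, i.e. k = 1.

1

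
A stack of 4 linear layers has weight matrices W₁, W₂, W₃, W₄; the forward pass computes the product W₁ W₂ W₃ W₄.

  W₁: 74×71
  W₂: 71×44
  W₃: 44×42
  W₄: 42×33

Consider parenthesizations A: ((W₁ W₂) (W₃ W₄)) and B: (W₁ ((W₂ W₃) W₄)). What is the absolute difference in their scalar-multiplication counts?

Order A = ((W₁ W₂) (W₃ W₄)): (W₁ W₂): 74×71 by 71×44 → 74×44, cost 74·71·44 = 231176; (W₃ W₄): 44×42 by 42×33 → 44×33, cost 44·42·33 = 60984; ((W₁ W₂) (W₃ W₄)): 74×44 by 44×33 → 74×33, cost 74·44·33 = 107448; cumulative 399608. Total 399608.
Order B = (W₁ ((W₂ W₃) W₄)): (W₂ W₃): 71×44 by 44×42 → 71×42, cost 71·44·42 = 131208; ((W₂ W₃) W₄): 71×42 by 42×33 → 71×33, cost 71·42·33 = 98406; cumulative 229614; (W₁ ((W₂ W₃) W₄)): 74×71 by 71×33 → 74×33, cost 74·71·33 = 173382; cumulative 402996. Total 402996.
Difference: |399608 − 402996| = 3388.

3388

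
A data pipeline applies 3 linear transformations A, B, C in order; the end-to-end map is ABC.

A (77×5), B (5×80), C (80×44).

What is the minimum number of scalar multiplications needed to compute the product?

Order (A(BC)): (BC): 5×80 by 80×44 → 5×44, cost 5·80·44 = 17600; (A(BC)): 77×5 by 5×44 → 77×44, cost 77·5·44 = 16940; cumulative 34540. Total 34540.
Order ((AB)C): (AB): 77×5 by 5×80 → 77×80, cost 77·5·80 = 30800; ((AB)C): 77×80 by 80×44 → 77×44, cost 77·80·44 = 271040; cumulative 301840. Total 301840.
Minimum: 34540.

34540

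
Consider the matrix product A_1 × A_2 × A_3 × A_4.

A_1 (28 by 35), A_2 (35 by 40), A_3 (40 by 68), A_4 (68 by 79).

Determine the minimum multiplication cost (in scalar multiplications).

Adjacent pairs: A_1A_2 = 28·35·40 = 39200; A_2A_3 = 35·40·68 = 95200; A_3A_4 = 40·68·79 = 214880.
Length 3: A_1..A_3: k=1: 0+95200+28·35·68=161840; k=2: 39200+0+28·40·68=115360 → min 115360 | A_2..A_4: k=2: 0+214880+35·40·79=325480; k=3: 95200+0+35·68·79=283220 → min 283220.
Length 4: A_1..A_4: k=1: 0+283220+28·35·79=360640; k=2: 39200+214880+28·40·79=342560; k=3: 115360+0+28·68·79=265776 → min 265776.
Optimal order: (((A_1 × A_2) × A_3) × A_4) with cost 265776.

265776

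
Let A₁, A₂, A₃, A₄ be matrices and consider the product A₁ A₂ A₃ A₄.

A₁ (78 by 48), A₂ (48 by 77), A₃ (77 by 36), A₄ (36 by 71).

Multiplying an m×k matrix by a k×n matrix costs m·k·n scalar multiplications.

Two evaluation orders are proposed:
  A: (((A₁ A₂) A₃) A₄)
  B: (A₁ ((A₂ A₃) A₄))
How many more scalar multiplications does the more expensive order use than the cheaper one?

182304

Order A = (((A₁ A₂) A₃) A₄): (A₁ A₂): 78×48 by 48×77 → 78×77, cost 78·48·77 = 288288; ((A₁ A₂) A₃): 78×77 by 77×36 → 78×36, cost 78·77·36 = 216216; cumulative 504504; (((A₁ A₂) A₃) A₄): 78×36 by 36×71 → 78×71, cost 78·36·71 = 199368; cumulative 703872. Total 703872.
Order B = (A₁ ((A₂ A₃) A₄)): (A₂ A₃): 48×77 by 77×36 → 48×36, cost 48·77·36 = 133056; ((A₂ A₃) A₄): 48×36 by 36×71 → 48×71, cost 48·36·71 = 122688; cumulative 255744; (A₁ ((A₂ A₃) A₄)): 78×48 by 48×71 → 78×71, cost 78·48·71 = 265824; cumulative 521568. Total 521568.
Difference: |703872 − 521568| = 182304.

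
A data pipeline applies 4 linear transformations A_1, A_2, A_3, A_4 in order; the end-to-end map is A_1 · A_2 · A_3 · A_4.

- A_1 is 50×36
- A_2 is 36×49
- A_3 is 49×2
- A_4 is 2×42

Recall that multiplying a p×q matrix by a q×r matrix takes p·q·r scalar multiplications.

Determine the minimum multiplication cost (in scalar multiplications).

Adjacent pairs: A_1A_2 = 50·36·49 = 88200; A_2A_3 = 36·49·2 = 3528; A_3A_4 = 49·2·42 = 4116.
Length 3: A_1..A_3: k=1: 0+3528+50·36·2=7128; k=2: 88200+0+50·49·2=93100 → min 7128 | A_2..A_4: k=2: 0+4116+36·49·42=78204; k=3: 3528+0+36·2·42=6552 → min 6552.
Length 4: A_1..A_4: k=1: 0+6552+50·36·42=82152; k=2: 88200+4116+50·49·42=195216; k=3: 7128+0+50·2·42=11328 → min 11328.
Optimal order: ((A_1 · (A_2 · A_3)) · A_4) with cost 11328.

11328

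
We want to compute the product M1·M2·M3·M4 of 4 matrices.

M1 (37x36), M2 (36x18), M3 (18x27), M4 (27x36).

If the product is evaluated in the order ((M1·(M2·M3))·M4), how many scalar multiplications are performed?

(M2·M3): 36×18 by 18×27 → 36×27, cost 36·18·27 = 17496
(M1·(M2·M3)): 37×36 by 36×27 → 37×27, cost 37·36·27 = 35964; cumulative 53460
((M1·(M2·M3))·M4): 37×27 by 27×36 → 37×36, cost 37·27·36 = 35964; cumulative 89424
Total: 89424 scalar multiplications.

89424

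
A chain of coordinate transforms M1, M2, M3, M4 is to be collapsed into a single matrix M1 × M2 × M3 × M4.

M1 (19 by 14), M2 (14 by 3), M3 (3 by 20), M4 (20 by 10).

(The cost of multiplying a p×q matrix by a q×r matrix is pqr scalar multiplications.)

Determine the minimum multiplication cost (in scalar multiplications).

1968

Adjacent pairs: M1M2 = 19·14·3 = 798; M2M3 = 14·3·20 = 840; M3M4 = 3·20·10 = 600.
Length 3: M1..M3: k=1: 0+840+19·14·20=6160; k=2: 798+0+19·3·20=1938 → min 1938 | M2..M4: k=2: 0+600+14·3·10=1020; k=3: 840+0+14·20·10=3640 → min 1020.
Length 4: M1..M4: k=1: 0+1020+19·14·10=3680; k=2: 798+600+19·3·10=1968; k=3: 1938+0+19·20·10=5738 → min 1968.
Optimal order: ((M1 × M2) × (M3 × M4)) with cost 1968.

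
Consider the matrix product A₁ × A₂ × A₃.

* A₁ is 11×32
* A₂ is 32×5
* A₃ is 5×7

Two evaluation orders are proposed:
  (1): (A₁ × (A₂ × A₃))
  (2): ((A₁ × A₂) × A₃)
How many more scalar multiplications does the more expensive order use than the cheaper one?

1439

Order (1) = (A₁ × (A₂ × A₃)): (A₂ × A₃): 32×5 by 5×7 → 32×7, cost 32·5·7 = 1120; (A₁ × (A₂ × A₃)): 11×32 by 32×7 → 11×7, cost 11·32·7 = 2464; cumulative 3584. Total 3584.
Order (2) = ((A₁ × A₂) × A₃): (A₁ × A₂): 11×32 by 32×5 → 11×5, cost 11·32·5 = 1760; ((A₁ × A₂) × A₃): 11×5 by 5×7 → 11×7, cost 11·5·7 = 385; cumulative 2145. Total 2145.
Difference: |3584 − 2145| = 1439.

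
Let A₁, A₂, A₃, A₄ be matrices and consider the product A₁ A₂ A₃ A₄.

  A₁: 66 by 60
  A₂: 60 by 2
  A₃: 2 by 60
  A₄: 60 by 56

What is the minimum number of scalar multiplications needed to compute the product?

Adjacent pairs: A₁A₂ = 66·60·2 = 7920; A₂A₃ = 60·2·60 = 7200; A₃A₄ = 2·60·56 = 6720.
Length 3: A₁..A₃: k=1: 0+7200+66·60·60=244800; k=2: 7920+0+66·2·60=15840 → min 15840 | A₂..A₄: k=2: 0+6720+60·2·56=13440; k=3: 7200+0+60·60·56=208800 → min 13440.
Length 4: A₁..A₄: k=1: 0+13440+66·60·56=235200; k=2: 7920+6720+66·2·56=22032; k=3: 15840+0+66·60·56=237600 → min 22032.
Optimal order: ((A₁ A₂) (A₃ A₄)) with cost 22032.

22032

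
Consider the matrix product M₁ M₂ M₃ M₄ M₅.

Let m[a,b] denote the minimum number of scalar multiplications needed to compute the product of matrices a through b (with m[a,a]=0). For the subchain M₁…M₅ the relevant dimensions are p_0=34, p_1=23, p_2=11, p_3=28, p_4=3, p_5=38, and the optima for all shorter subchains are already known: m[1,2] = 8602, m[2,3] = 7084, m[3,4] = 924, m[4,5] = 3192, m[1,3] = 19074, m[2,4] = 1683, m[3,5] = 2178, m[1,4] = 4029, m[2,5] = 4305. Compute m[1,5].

m[1,5] = min over k∈[1,4] of m[1,k]+m[k+1,5]+p_{0}·p_k·p_{5}.
k=1: 0 + 4305 + 34·23·38 = 34021; k=2: 8602 + 2178 + 34·11·38 = 24992; k=3: 19074 + 3192 + 34·28·38 = 58442; k=4: 4029 + 0 + 34·3·38 = 7905.
Minimum: 7905 at k=4.

7905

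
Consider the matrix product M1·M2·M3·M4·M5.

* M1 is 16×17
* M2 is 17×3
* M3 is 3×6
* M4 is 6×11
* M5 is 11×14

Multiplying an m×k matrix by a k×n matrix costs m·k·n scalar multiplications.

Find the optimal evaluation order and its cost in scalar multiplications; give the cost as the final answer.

2148

Adjacent pairs: M1M2 = 16·17·3 = 816; M2M3 = 17·3·6 = 306; M3M4 = 3·6·11 = 198; M4M5 = 6·11·14 = 924.
Length 3: M1..M3: k=1: 0+306+16·17·6=1938; k=2: 816+0+16·3·6=1104 → min 1104 | M2..M4: k=2: 0+198+17·3·11=759; k=3: 306+0+17·6·11=1428 → min 759 | M3..M5: k=3: 0+924+3·6·14=1176; k=4: 198+0+3·11·14=660 → min 660.
Length 4: M1..M4: k=1: 0+759+16·17·11=3751; k=2: 816+198+16·3·11=1542; k=3: 1104+0+16·6·11=2160 → min 1542 | M2..M5: k=2: 0+660+17·3·14=1374; k=3: 306+924+17·6·14=2658; k=4: 759+0+17·11·14=3377 → min 1374.
Length 5: M1..M5: k=1: 0+1374+16·17·14=5182; k=2: 816+660+16·3·14=2148; k=3: 1104+924+16·6·14=3372; k=4: 1542+0+16·11·14=4006 → min 2148.
Optimal parenthesization: ((M1·M2)·((M3·M4)·M5)) with cost 2148.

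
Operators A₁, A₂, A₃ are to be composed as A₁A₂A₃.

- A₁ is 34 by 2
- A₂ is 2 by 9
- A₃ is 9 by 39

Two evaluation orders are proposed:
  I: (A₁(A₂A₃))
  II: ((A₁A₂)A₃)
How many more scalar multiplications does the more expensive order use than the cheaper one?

Order I = (A₁(A₂A₃)): (A₂A₃): 2×9 by 9×39 → 2×39, cost 2·9·39 = 702; (A₁(A₂A₃)): 34×2 by 2×39 → 34×39, cost 34·2·39 = 2652; cumulative 3354. Total 3354.
Order II = ((A₁A₂)A₃): (A₁A₂): 34×2 by 2×9 → 34×9, cost 34·2·9 = 612; ((A₁A₂)A₃): 34×9 by 9×39 → 34×39, cost 34·9·39 = 11934; cumulative 12546. Total 12546.
Difference: |3354 − 12546| = 9192.

9192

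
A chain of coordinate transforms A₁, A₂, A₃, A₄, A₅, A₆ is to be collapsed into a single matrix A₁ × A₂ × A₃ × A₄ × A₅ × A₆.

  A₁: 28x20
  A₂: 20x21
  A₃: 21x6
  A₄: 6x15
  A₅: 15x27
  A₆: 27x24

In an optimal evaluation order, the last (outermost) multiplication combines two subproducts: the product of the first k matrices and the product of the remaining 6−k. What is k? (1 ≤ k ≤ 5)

Adjacent pairs: A₁A₂ = 28·20·21 = 11760; A₂A₃ = 20·21·6 = 2520; A₃A₄ = 21·6·15 = 1890; A₄A₅ = 6·15·27 = 2430; A₅A₆ = 15·27·24 = 9720.
Length 3: A₁..A₃: k=1: 0+2520+28·20·6=5880; k=2: 11760+0+28·21·6=15288 → min 5880 | A₂..A₄: k=2: 0+1890+20·21·15=8190; k=3: 2520+0+20·6·15=4320 → min 4320 | A₃..A₅: k=3: 0+2430+21·6·27=5832; k=4: 1890+0+21·15·27=10395 → min 5832 | A₄..A₆: k=4: 0+9720+6·15·24=11880; k=5: 2430+0+6·27·24=6318 → min 6318.
Length 4: A₁..A₄: k=1: 0+4320+28·20·15=12720; k=2: 11760+1890+28·21·15=22470; k=3: 5880+0+28·6·15=8400 → min 8400 | A₂..A₅: k=2: 0+5832+20·21·27=17172; k=3: 2520+2430+20·6·27=8190; k=4: 4320+0+20·15·27=12420 → min 8190 | A₃..A₆: k=3: 0+6318+21·6·24=9342; k=4: 1890+9720+21·15·24=19170; k=5: 5832+0+21·27·24=19440 → min 9342.
Length 5: A₁..A₅: k=1: 0+8190+28·20·27=23310; k=2: 11760+5832+28·21·27=33468; k=3: 5880+2430+28·6·27=12846; k=4: 8400+0+28·15·27=19740 → min 12846 | A₂..A₆: k=2: 0+9342+20·21·24=19422; k=3: 2520+6318+20·6·24=11718; k=4: 4320+9720+20·15·24=21240; k=5: 8190+0+20·27·24=21150 → min 11718.
Top-level splits: k=1: (A₁..A₁)·(A₂..A₆) → 0+11718+28·20·24 = 25158; k=2: (A₁..A₂)·(A₃..A₆) → 11760+9342+28·21·24 = 35214; k=3: (A₁..A₃)·(A₄..A₆) → 5880+6318+28·6·24 = 16230; k=4: (A₁..A₄)·(A₅..A₆) → 8400+9720+28·15·24 = 28200; k=5: (A₁..A₅)·(A₆..A₆) → 12846+0+28·27·24 = 30990.
Best split is after A₃, i.e. k = 3.

3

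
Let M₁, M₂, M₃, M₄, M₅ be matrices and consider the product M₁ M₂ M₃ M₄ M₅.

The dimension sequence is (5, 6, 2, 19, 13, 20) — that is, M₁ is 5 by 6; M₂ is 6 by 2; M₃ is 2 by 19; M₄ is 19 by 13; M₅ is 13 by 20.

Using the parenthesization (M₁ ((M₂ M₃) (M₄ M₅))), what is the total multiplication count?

(M₂ M₃): 6×2 by 2×19 → 6×19, cost 6·2·19 = 228
(M₄ M₅): 19×13 by 13×20 → 19×20, cost 19·13·20 = 4940
((M₂ M₃) (M₄ M₅)): 6×19 by 19×20 → 6×20, cost 6·19·20 = 2280; cumulative 7448
(M₁ ((M₂ M₃) (M₄ M₅))): 5×6 by 6×20 → 5×20, cost 5·6·20 = 600; cumulative 8048
Total: 8048 scalar multiplications.

8048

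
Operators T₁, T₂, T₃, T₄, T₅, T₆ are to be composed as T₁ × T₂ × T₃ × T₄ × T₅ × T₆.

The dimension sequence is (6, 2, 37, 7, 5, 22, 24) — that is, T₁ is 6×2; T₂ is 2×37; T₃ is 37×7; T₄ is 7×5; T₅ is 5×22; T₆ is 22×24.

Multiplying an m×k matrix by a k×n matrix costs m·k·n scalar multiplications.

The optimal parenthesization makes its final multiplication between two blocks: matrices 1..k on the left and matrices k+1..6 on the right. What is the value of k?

1

Adjacent pairs: T₁T₂ = 6·2·37 = 444; T₂T₃ = 2·37·7 = 518; T₃T₄ = 37·7·5 = 1295; T₄T₅ = 7·5·22 = 770; T₅T₆ = 5·22·24 = 2640.
Length 3: T₁..T₃: k=1: 0+518+6·2·7=602; k=2: 444+0+6·37·7=1998 → min 602 | T₂..T₄: k=2: 0+1295+2·37·5=1665; k=3: 518+0+2·7·5=588 → min 588 | T₃..T₅: k=3: 0+770+37·7·22=6468; k=4: 1295+0+37·5·22=5365 → min 5365 | T₄..T₆: k=4: 0+2640+7·5·24=3480; k=5: 770+0+7·22·24=4466 → min 3480.
Length 4: T₁..T₄: k=1: 0+588+6·2·5=648; k=2: 444+1295+6·37·5=2849; k=3: 602+0+6·7·5=812 → min 648 | T₂..T₅: k=2: 0+5365+2·37·22=6993; k=3: 518+770+2·7·22=1596; k=4: 588+0+2·5·22=808 → min 808 | T₃..T₆: k=3: 0+3480+37·7·24=9696; k=4: 1295+2640+37·5·24=8375; k=5: 5365+0+37·22·24=24901 → min 8375.
Length 5: T₁..T₅: k=1: 0+808+6·2·22=1072; k=2: 444+5365+6·37·22=10693; k=3: 602+770+6·7·22=2296; k=4: 648+0+6·5·22=1308 → min 1072 | T₂..T₆: k=2: 0+8375+2·37·24=10151; k=3: 518+3480+2·7·24=4334; k=4: 588+2640+2·5·24=3468; k=5: 808+0+2·22·24=1864 → min 1864.
Top-level splits: k=1: (T₁..T₁)·(T₂..T₆) → 0+1864+6·2·24 = 2152; k=2: (T₁..T₂)·(T₃..T₆) → 444+8375+6·37·24 = 14147; k=3: (T₁..T₃)·(T₄..T₆) → 602+3480+6·7·24 = 5090; k=4: (T₁..T₄)·(T₅..T₆) → 648+2640+6·5·24 = 4008; k=5: (T₁..T₅)·(T₆..T₆) → 1072+0+6·22·24 = 4240.
Best split is after T₁, i.e. k = 1.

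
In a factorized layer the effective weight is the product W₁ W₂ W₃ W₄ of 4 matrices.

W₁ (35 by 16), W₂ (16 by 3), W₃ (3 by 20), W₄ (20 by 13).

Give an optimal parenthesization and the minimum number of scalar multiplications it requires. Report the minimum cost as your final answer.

Adjacent pairs: W₁W₂ = 35·16·3 = 1680; W₂W₃ = 16·3·20 = 960; W₃W₄ = 3·20·13 = 780.
Length 3: W₁..W₃: k=1: 0+960+35·16·20=12160; k=2: 1680+0+35·3·20=3780 → min 3780 | W₂..W₄: k=2: 0+780+16·3·13=1404; k=3: 960+0+16·20·13=5120 → min 1404.
Length 4: W₁..W₄: k=1: 0+1404+35·16·13=8684; k=2: 1680+780+35·3·13=3825; k=3: 3780+0+35·20·13=12880 → min 3825.
Optimal parenthesization: ((W₁ W₂) (W₃ W₄)) with cost 3825.

3825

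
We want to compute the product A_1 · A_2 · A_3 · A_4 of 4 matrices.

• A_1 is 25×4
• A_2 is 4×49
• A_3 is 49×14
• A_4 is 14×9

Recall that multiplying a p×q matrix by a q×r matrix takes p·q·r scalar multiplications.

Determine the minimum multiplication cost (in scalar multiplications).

4148

Adjacent pairs: A_1A_2 = 25·4·49 = 4900; A_2A_3 = 4·49·14 = 2744; A_3A_4 = 49·14·9 = 6174.
Length 3: A_1..A_3: k=1: 0+2744+25·4·14=4144; k=2: 4900+0+25·49·14=22050 → min 4144 | A_2..A_4: k=2: 0+6174+4·49·9=7938; k=3: 2744+0+4·14·9=3248 → min 3248.
Length 4: A_1..A_4: k=1: 0+3248+25·4·9=4148; k=2: 4900+6174+25·49·9=22099; k=3: 4144+0+25·14·9=7294 → min 4148.
Optimal order: (A_1 · ((A_2 · A_3) · A_4)) with cost 4148.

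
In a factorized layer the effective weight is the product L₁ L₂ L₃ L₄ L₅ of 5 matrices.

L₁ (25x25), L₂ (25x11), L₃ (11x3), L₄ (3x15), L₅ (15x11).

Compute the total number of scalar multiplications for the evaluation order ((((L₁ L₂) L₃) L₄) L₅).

12950

(L₁ L₂): 25×25 by 25×11 → 25×11, cost 25·25·11 = 6875
((L₁ L₂) L₃): 25×11 by 11×3 → 25×3, cost 25·11·3 = 825; cumulative 7700
(((L₁ L₂) L₃) L₄): 25×3 by 3×15 → 25×15, cost 25·3·15 = 1125; cumulative 8825
((((L₁ L₂) L₃) L₄) L₅): 25×15 by 15×11 → 25×11, cost 25·15·11 = 4125; cumulative 12950
Total: 12950 scalar multiplications.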